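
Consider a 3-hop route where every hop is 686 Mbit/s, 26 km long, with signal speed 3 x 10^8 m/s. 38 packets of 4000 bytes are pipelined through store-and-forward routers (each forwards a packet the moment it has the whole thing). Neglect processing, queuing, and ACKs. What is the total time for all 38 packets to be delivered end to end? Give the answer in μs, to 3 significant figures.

2130 μs

Per-hop transmission t_tx = L/R = 32000/686000000 = 46.6472 μs.
Per-hop propagation t_prop = 26000/300000000 = 86.6667 μs.
Pipeline fill: first packet needs 3·t_tx to clear all hops; remaining 37 packets each add one t_tx.
Total = (3+38-1)·t_tx + 3·t_prop = 40·46.6472 + 3·86.6667 = 2130 μs.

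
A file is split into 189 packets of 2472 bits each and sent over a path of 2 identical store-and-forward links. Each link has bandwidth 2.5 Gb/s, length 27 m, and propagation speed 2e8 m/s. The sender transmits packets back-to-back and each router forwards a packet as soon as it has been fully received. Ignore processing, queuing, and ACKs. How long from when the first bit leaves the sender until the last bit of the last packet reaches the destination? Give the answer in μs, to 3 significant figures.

Per-hop transmission t_tx = L/R = 2472/2500000000 = 0.9888 μs.
Per-hop propagation t_prop = 27/200000000 = 0.135 μs.
Pipeline fill: first packet needs 2·t_tx to clear all hops; remaining 188 packets each add one t_tx.
Total = (2+189-1)·t_tx + 2·t_prop = 190·0.9888 + 2·0.135 = 188 μs.

188 μs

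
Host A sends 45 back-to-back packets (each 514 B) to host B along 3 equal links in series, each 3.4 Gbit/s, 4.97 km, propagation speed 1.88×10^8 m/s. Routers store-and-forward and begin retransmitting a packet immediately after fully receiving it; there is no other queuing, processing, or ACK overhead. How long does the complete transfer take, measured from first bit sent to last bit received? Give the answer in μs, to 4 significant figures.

Per-hop transmission t_tx = L/R = 4112/3400000000 = 1.20941 μs.
Per-hop propagation t_prop = 4970/188000000 = 26.4362 μs.
Pipeline fill: first packet needs 3·t_tx to clear all hops; remaining 44 packets each add one t_tx.
Total = (3+45-1)·t_tx + 3·t_prop = 47·1.20941 + 3·26.4362 = 136.2 μs.

136.2 μs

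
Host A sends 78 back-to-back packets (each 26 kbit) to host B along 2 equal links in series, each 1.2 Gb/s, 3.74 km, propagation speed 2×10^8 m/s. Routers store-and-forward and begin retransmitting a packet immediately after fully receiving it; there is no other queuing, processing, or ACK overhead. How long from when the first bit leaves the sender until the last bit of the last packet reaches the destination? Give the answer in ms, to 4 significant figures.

Per-hop transmission t_tx = L/R = 26000/1200000000 = 0.0216667 ms.
Per-hop propagation t_prop = 3740/200000000 = 0.0187 ms.
Pipeline fill: first packet needs 2·t_tx to clear all hops; remaining 77 packets each add one t_tx.
Total = (2+78-1)·t_tx + 2·t_prop = 79·0.0216667 + 2·0.0187 = 1.749 ms.

1.749 ms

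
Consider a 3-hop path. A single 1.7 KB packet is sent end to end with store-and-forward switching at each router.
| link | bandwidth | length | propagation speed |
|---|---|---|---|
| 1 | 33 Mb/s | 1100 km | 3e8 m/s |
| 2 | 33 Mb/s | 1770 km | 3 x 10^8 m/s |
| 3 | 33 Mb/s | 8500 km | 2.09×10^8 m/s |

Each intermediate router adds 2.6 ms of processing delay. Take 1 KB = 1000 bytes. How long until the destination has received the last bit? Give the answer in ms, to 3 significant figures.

56.7 ms

L = 13600 bits.
Transmission delay per hop = L/R = 13600/33000000 = 0.412121 ms; 3 hops → 1.23636 ms.
Propagation delays (d/s per hop): 3.66667, 5.9, 40.6699 ms; sum = 50.2365 ms.
Processing at 2 router(s): 2 × 2.6 ms = 5.2 ms.
End-to-end = 56.7 ms.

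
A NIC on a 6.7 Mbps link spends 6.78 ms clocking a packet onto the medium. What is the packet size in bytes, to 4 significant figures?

L = R × t_tx = 6700000 b/s × 0.00678 s = 45426 bits.
In bytes: 45426 / 8 = 5678 bytes.

5678 bytes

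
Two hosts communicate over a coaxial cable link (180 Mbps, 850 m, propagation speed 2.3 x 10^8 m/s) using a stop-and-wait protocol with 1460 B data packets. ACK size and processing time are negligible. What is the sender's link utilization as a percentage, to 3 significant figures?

89.8 %

t_tx = L/R = 11680/180000000 = 6.48889e-05 s.
t_prop = 850/2.3e+08 = 3.69565e-06 s; RTT = 7.3913e-06 s.
Cycle = t_tx + RTT = 7.22802e-05 s.
Utilization = t_tx / cycle = 6.48889e-05/7.22802e-05 = 89.8 %.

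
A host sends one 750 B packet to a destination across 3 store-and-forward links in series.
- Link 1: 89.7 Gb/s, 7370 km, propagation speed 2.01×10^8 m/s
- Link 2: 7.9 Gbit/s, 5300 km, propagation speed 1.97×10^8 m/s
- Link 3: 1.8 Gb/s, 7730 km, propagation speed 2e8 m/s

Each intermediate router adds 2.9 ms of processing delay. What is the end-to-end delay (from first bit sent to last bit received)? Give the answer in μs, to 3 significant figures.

108000 μs

L = 750 × 8 = 6000 bits.
Transmission delays (L/R per hop): 0.0668896, 0.759494, 3.33333 μs; sum = 4.15972 μs.
Propagation delays (d/s per hop): 36666.7, 26903.6, 38650 μs; sum = 102220 μs.
Processing at 2 router(s): 2 × 2.9 ms = 5800 μs.
End-to-end = 108000 μs.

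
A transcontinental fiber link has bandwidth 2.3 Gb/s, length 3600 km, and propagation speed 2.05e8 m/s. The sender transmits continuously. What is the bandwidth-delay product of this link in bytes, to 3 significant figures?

Propagation delay = 3600000 / 2.05e+08 = 0.017561 s.
BDP = R × t_prop = 2300000000 × 0.017561 = 40390200 bits.
In bytes: 40390200/8 = 5050000 bytes.

5050000 bytes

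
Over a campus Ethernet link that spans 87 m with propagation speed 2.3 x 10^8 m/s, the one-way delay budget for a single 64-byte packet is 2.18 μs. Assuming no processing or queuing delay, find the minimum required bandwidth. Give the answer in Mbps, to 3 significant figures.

L = 512 bits.
Propagation delay = 87 / 2.3e+08 = 0.378261 μs.
Transmission budget = 2.18 − 0.378261 = 1.80174 μs.
R ≥ L / t_tx = 512 bits / 1.80174e-06 s = 284 Mbps.

284 Mbps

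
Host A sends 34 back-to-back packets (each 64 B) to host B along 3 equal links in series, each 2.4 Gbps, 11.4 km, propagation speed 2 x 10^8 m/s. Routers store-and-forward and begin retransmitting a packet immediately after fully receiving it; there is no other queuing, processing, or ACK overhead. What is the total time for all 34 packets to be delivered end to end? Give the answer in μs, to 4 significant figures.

Per-hop transmission t_tx = L/R = 512/2400000000 = 0.213333 μs.
Per-hop propagation t_prop = 11400/200000000 = 57 μs.
Pipeline fill: first packet needs 3·t_tx to clear all hops; remaining 33 packets each add one t_tx.
Total = (3+34-1)·t_tx + 3·t_prop = 36·0.213333 + 3·57 = 178.7 μs.

178.7 μs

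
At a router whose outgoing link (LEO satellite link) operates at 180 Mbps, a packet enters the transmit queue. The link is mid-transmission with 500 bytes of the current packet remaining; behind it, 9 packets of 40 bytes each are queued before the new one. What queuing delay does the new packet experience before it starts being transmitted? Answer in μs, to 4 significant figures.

Each queued packet: L/R = 320/180000000 = 1.77778 μs.
9 queued → 16 μs.
Plus remaining 4000 bits of current packet: 22.2222 μs.
Queuing delay = 38.22 μs.

38.22 μs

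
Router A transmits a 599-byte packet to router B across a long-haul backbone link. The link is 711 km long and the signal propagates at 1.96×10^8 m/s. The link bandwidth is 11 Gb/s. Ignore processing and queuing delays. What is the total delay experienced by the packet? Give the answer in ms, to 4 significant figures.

L = 599 × 8 = 4792 bits.
Transmission delay = L/R = 4792 / 11000000000 = 0.000435636 ms.
Propagation delay = d/s = 711000 m / 196000000 m/s = 3.62755 ms.
Total = 3.628 ms.

3.628 ms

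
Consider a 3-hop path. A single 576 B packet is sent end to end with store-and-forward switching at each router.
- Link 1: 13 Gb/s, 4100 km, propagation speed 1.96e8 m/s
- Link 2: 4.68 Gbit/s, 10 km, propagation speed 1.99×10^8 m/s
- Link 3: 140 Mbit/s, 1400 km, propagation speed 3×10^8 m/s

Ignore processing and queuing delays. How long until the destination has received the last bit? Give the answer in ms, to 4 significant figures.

25.67 ms

L = 576 × 8 = 4608 bits.
Transmission delays (L/R per hop): 0.000354462, 0.000984615, 0.0329143 ms; sum = 0.0342534 ms.
Propagation delays (d/s per hop): 20.9184, 0.0502513, 4.66667 ms; sum = 25.6353 ms.
End-to-end = 25.67 ms.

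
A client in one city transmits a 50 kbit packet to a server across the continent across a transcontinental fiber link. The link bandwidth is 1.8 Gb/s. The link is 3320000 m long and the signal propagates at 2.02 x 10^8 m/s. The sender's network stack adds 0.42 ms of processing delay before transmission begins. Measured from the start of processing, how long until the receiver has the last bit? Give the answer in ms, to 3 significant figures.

16.9 ms

L = 50000 bits.
Transmission delay = L/R = 50000 / 1800000000 = 0.0277778 ms.
Propagation delay = d/s = 3320000 m / 202000000 m/s = 16.4356 ms.
Plus processing delay 0.42 ms = 0.42 ms.
Total = 16.9 ms.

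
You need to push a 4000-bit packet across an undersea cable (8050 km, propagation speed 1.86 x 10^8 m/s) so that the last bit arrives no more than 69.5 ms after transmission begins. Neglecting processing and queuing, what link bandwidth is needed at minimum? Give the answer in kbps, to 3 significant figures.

Propagation delay = 8050000 / 186000000 = 43.2796 ms.
Transmission budget = 69.5 − 43.2796 = 26.2204 ms.
R ≥ L / t_tx = 4000 bits / 0.0262204 s = 153 kbps.

153 kbps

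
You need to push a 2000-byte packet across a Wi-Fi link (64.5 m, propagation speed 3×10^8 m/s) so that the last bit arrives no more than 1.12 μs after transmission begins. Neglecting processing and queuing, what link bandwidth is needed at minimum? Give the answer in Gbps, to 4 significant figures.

17.68 Gbps

L = 16000 bits.
Propagation delay = 64.5 / 300000000 = 0.215 μs.
Transmission budget = 1.12 − 0.215 = 0.905 μs.
R ≥ L / t_tx = 16000 bits / 9.05e-07 s = 17.68 Gbps.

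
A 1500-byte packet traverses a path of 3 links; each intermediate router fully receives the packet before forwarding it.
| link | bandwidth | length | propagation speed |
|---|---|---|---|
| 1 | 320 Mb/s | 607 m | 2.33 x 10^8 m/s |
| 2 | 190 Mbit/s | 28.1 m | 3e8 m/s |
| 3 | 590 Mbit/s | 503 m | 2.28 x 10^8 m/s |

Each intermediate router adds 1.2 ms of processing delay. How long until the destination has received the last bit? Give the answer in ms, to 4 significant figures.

L = 1500 × 8 = 12000 bits.
Transmission delays (L/R per hop): 0.0375, 0.0631579, 0.020339 ms; sum = 0.120997 ms.
Propagation delays (d/s per hop): 0.00260515, 9.36667e-05, 0.00220614 ms; sum = 0.00490496 ms.
Processing at 2 router(s): 2 × 1.2 ms = 2.4 ms.
End-to-end = 2.526 ms.

2.526 ms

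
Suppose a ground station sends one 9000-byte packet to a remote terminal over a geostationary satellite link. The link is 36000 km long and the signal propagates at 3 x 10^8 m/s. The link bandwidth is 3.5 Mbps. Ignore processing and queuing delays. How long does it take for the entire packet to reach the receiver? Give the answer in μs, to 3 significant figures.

141000 μs

L = 9000 × 8 = 72000 bits.
Transmission delay = L/R = 72000 / 3500000 = 20571.4 μs.
Propagation delay = d/s = 36000000 m / 300000000 m/s = 120000 μs.
Total = 141000 μs.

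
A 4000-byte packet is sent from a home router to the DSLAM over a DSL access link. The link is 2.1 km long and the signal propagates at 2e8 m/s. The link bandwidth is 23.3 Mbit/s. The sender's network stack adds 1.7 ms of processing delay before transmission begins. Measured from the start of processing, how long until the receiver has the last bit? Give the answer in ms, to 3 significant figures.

L = 4000 × 8 = 32000 bits.
Transmission delay = L/R = 32000 / 23300000 = 1.37339 ms.
Propagation delay = d/s = 2100 m / 200000000 m/s = 0.0105 ms.
Plus processing delay 1.7 ms = 1.7 ms.
Total = 3.08 ms.

3.08 ms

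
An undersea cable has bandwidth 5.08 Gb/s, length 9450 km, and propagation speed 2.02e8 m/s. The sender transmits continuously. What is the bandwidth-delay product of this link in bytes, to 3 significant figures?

Propagation delay = 9450000 / 202000000 = 0.0467822 s.
BDP = R × t_prop = 5080000000 × 0.0467822 = 237653000 bits.
In bytes: 237653000/8 = 29700000 bytes.

29700000 bytes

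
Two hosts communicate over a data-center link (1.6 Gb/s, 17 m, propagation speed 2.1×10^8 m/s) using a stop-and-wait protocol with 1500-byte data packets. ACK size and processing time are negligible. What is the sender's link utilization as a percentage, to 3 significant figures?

97.9 %

t_tx = L/R = 12000/1600000000 = 7.5e-06 s.
t_prop = 17/210000000 = 8.09524e-08 s; RTT = 1.61905e-07 s.
Cycle = t_tx + RTT = 7.6619e-06 s.
Utilization = t_tx / cycle = 7.5e-06/7.6619e-06 = 97.9 %.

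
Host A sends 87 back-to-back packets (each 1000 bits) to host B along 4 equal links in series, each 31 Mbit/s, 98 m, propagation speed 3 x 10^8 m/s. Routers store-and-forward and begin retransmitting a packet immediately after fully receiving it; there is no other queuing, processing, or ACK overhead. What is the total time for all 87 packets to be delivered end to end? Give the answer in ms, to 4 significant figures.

2.905 ms

Per-hop transmission t_tx = L/R = 1000/31000000 = 0.0322581 ms.
Per-hop propagation t_prop = 98/300000000 = 0.000326667 ms.
Pipeline fill: first packet needs 4·t_tx to clear all hops; remaining 86 packets each add one t_tx.
Total = (4+87-1)·t_tx + 4·t_prop = 90·0.0322581 + 4·0.000326667 = 2.905 ms.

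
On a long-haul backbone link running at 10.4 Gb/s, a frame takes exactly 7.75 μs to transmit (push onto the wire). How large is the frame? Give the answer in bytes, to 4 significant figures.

10080 bytes

L = R × t_tx = 10400000000 b/s × 7.75e-06 s = 80600 bits.
In bytes: 80600 / 8 = 10080 bytes.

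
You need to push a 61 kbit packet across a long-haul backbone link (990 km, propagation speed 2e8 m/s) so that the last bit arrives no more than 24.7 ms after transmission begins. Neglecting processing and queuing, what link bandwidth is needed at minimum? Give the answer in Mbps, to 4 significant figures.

Propagation delay = 990000 / 200000000 = 4.95 ms.
Transmission budget = 24.7 − 4.95 = 19.75 ms.
R ≥ L / t_tx = 61000 bits / 0.01975 s = 3.089 Mbps.

3.089 Mbps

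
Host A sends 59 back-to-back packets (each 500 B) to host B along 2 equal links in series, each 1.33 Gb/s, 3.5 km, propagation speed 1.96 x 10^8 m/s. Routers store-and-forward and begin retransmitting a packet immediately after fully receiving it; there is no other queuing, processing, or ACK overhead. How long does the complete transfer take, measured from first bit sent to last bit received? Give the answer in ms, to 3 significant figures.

Per-hop transmission t_tx = L/R = 4000/1330000000 = 0.00300752 ms.
Per-hop propagation t_prop = 3500/196000000 = 0.0178571 ms.
Pipeline fill: first packet needs 2·t_tx to clear all hops; remaining 58 packets each add one t_tx.
Total = (2+59-1)·t_tx + 2·t_prop = 60·0.00300752 + 2·0.0178571 = 0.216 ms.

0.216 ms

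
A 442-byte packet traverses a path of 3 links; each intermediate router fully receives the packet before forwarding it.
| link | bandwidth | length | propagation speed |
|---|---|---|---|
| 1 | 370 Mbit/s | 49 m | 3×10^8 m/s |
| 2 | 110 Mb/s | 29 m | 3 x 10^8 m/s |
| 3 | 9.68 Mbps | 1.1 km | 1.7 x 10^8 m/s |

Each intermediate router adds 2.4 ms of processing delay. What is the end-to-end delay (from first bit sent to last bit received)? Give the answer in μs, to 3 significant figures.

5210 μs

L = 442 × 8 = 3536 bits.
Transmission delays (L/R per hop): 9.55676, 32.1455, 365.289 μs; sum = 406.991 μs.
Propagation delays (d/s per hop): 0.163333, 0.0966667, 6.47059 μs; sum = 6.73059 μs.
Processing at 2 router(s): 2 × 2.4 ms = 4800 μs.
End-to-end = 5210 μs.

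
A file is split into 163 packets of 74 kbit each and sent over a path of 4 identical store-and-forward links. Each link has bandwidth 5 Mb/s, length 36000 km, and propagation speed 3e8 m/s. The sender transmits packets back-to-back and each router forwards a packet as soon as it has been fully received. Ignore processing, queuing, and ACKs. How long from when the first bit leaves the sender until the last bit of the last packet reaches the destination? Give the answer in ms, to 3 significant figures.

Per-hop transmission t_tx = L/R = 74000/5000000 = 14.8 ms.
Per-hop propagation t_prop = 36000000/300000000 = 120 ms.
Pipeline fill: first packet needs 4·t_tx to clear all hops; remaining 162 packets each add one t_tx.
Total = (4+163-1)·t_tx + 4·t_prop = 166·14.8 + 4·120 = 2940 ms.

2940 ms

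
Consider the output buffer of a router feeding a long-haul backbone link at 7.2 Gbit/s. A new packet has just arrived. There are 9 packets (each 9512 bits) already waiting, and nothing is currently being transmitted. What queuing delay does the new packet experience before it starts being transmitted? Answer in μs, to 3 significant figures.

Each queued packet: L/R = 9512/7200000000 = 1.32111 μs.
9 queued → 11.89 μs.
Queuing delay = 11.9 μs.

11.9 μs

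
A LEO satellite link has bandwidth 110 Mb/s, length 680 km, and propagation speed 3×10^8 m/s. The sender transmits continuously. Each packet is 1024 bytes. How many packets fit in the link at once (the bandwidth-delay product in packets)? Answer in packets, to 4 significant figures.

30.44 packets

Propagation delay = 680000 / 300000000 = 0.00226667 s.
BDP = R × t_prop = 110000000 × 0.00226667 = 249333 bits.
In packets of 8192 bits: 30.44 packets.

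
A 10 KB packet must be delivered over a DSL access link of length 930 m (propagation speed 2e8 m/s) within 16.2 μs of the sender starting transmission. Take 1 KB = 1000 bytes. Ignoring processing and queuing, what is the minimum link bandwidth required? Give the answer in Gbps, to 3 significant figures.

6.93 Gbps

L = 80000 bits.
Propagation delay = 930 / 200000000 = 4.65 μs.
Transmission budget = 16.2 − 4.65 = 11.55 μs.
R ≥ L / t_tx = 80000 bits / 1.155e-05 s = 6.93 Gbps.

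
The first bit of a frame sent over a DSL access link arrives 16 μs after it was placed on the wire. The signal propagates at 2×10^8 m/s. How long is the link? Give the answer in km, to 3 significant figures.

d = s × t_prop = 200000000 × 1.6e-05 = 3.20 km.

3.20 km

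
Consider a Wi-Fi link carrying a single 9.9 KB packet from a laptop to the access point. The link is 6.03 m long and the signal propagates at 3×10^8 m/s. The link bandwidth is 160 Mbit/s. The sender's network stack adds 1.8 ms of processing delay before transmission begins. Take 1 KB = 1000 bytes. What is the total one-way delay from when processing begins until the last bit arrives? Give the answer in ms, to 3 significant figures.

2.30 ms

L = 79200 bits.
Transmission delay = L/R = 79200 / 160000000 = 0.495 ms.
Propagation delay = d/s = 6.03 m / 300000000 m/s = 2.01e-05 ms.
Plus processing delay 1.8 ms = 1.8 ms.
Total = 2.30 ms.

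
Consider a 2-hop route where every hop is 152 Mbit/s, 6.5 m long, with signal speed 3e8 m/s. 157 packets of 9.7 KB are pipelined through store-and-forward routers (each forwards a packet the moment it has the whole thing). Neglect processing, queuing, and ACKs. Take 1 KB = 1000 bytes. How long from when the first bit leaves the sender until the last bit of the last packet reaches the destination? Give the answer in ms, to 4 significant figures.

Per-hop transmission t_tx = L/R = 77600/152000000 = 0.510526 ms.
Per-hop propagation t_prop = 6.5/300000000 = 2.16667e-05 ms.
Pipeline fill: first packet needs 2·t_tx to clear all hops; remaining 156 packets each add one t_tx.
Total = (2+157-1)·t_tx + 2·t_prop = 158·0.510526 + 2·2.16667e-05 = 80.66 ms.

80.66 ms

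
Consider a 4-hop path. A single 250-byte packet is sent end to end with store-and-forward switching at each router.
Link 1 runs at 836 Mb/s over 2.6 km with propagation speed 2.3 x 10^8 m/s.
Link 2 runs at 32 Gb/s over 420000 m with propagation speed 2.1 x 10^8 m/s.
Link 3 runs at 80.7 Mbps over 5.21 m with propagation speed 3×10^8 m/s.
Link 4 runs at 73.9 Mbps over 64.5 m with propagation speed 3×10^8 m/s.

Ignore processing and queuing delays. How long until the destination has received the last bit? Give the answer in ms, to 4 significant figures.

2.066 ms

L = 250 × 8 = 2000 bits.
Transmission delays (L/R per hop): 0.00239234, 6.25e-05, 0.0247831, 0.0270636 ms; sum = 0.0543016 ms.
Propagation delays (d/s per hop): 0.0113043, 2, 1.73667e-05, 0.000215 ms; sum = 2.01154 ms.
End-to-end = 2.066 ms.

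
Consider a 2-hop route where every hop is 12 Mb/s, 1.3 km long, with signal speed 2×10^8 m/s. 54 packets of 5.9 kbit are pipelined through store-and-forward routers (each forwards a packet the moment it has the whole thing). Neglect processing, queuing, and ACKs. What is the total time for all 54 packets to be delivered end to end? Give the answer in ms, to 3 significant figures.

Per-hop transmission t_tx = L/R = 5900/12000000 = 0.491667 ms.
Per-hop propagation t_prop = 1300/200000000 = 0.0065 ms.
Pipeline fill: first packet needs 2·t_tx to clear all hops; remaining 53 packets each add one t_tx.
Total = (2+54-1)·t_tx + 2·t_prop = 55·0.491667 + 2·0.0065 = 27.1 ms.

27.1 ms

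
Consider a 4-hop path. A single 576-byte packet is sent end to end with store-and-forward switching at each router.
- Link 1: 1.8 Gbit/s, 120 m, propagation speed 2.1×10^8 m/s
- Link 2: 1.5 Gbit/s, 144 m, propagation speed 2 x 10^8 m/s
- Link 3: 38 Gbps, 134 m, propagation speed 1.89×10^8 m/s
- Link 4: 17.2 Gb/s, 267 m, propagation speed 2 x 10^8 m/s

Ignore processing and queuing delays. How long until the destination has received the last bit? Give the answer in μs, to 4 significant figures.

9.357 μs

L = 576 × 8 = 4608 bits.
Transmission delays (L/R per hop): 2.56, 3.072, 0.121263, 0.267907 μs; sum = 6.02117 μs.
Propagation delays (d/s per hop): 0.571429, 0.72, 0.708995, 1.335 μs; sum = 3.33542 μs.
End-to-end = 9.357 μs.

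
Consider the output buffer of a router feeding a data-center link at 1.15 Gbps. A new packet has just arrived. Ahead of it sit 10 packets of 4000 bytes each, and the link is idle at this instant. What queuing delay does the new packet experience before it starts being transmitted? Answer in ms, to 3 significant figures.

Each queued packet: L/R = 32000/1150000000 = 0.0278261 ms.
10 queued → 0.278261 ms.
Queuing delay = 0.278 ms.

0.278 ms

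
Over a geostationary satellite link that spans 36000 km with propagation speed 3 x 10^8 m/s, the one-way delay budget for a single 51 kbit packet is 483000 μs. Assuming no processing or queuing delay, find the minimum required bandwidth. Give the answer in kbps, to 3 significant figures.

Propagation delay = 36000000 / 300000000 = 120000 μs.
Transmission budget = 483000 − 120000 = 363000 μs.
R ≥ L / t_tx = 51000 bits / 0.363 s = 140 kbps.

140 kbps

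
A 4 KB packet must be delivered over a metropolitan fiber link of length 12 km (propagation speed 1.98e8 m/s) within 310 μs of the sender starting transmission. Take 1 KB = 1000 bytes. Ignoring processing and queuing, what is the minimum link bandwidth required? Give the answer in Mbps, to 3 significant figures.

L = 32000 bits.
Propagation delay = 12000 / 198000000 = 60.6061 μs.
Transmission budget = 310 − 60.6061 = 249.394 μs.
R ≥ L / t_tx = 32000 bits / 0.000249394 s = 128 Mbps.

128 Mbps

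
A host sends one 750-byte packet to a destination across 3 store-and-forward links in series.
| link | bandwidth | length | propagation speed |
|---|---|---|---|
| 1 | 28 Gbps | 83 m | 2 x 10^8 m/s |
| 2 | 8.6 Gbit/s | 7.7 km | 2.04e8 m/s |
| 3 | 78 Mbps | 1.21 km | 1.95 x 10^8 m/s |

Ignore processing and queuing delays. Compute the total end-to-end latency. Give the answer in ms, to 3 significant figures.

0.122 ms

L = 750 × 8 = 6000 bits.
Transmission delays (L/R per hop): 0.000214286, 0.000697674, 0.0769231 ms; sum = 0.077835 ms.
Propagation delays (d/s per hop): 0.000415, 0.0377451, 0.00620513 ms; sum = 0.0443652 ms.
End-to-end = 0.122 ms.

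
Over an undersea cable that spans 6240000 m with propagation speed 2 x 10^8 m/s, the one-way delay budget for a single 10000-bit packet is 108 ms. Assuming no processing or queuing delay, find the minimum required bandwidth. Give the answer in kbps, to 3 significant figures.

Propagation delay = 6240000 / 200000000 = 31.2 ms.
Transmission budget = 108 − 31.2 = 76.8 ms.
R ≥ L / t_tx = 10000 bits / 0.0768 s = 130 kbps.

130 kbps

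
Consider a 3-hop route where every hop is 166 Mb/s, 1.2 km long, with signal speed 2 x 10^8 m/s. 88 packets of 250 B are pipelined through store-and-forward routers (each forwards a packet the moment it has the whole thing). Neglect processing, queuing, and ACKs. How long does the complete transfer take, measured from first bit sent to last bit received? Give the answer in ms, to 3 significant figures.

Per-hop transmission t_tx = L/R = 2000/166000000 = 0.0120482 ms.
Per-hop propagation t_prop = 1200/200000000 = 0.006 ms.
Pipeline fill: first packet needs 3·t_tx to clear all hops; remaining 87 packets each add one t_tx.
Total = (3+88-1)·t_tx + 3·t_prop = 90·0.0120482 + 3·0.006 = 1.10 ms.

1.10 ms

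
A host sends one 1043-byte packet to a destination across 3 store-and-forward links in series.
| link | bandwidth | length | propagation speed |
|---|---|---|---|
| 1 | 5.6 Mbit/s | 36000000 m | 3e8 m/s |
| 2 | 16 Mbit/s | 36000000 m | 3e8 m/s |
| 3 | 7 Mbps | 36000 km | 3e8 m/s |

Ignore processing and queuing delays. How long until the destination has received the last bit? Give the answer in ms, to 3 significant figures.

L = 1043 × 8 = 8344 bits.
Transmission delays (L/R per hop): 1.49, 0.5215, 1.192 ms; sum = 3.2035 ms.
Propagation delays (d/s per hop): 120, 120, 120 ms; sum = 360 ms.
End-to-end = 363 ms.

363 ms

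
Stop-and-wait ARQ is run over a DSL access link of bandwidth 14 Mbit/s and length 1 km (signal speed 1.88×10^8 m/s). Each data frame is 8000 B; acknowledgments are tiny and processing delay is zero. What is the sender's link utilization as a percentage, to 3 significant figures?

t_tx = L/R = 64000/14000000 = 0.00457143 s.
t_prop = 1000/188000000 = 5.31915e-06 s; RTT = 1.06383e-05 s.
Cycle = t_tx + RTT = 0.00458207 s.
Utilization = t_tx / cycle = 0.00457143/0.00458207 = 99.8 %.

99.8 %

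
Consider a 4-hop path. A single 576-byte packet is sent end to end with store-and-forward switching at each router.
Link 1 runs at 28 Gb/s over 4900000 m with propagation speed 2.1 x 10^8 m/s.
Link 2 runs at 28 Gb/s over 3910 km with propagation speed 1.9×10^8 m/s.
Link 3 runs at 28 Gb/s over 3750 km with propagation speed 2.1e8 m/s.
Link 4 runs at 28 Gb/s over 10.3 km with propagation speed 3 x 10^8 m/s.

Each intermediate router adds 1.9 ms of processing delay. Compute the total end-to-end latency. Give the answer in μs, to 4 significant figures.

L = 576 × 8 = 4608 bits.
Transmission delay per hop = L/R = 4608/28000000000 = 0.164571 μs; 4 hops → 0.658286 μs.
Propagation delays (d/s per hop): 23333.3, 20578.9, 17857.1, 34.3333 μs; sum = 61803.8 μs.
Processing at 3 router(s): 3 × 1.9 ms = 5700 μs.
End-to-end = 67500 μs.

67500 μs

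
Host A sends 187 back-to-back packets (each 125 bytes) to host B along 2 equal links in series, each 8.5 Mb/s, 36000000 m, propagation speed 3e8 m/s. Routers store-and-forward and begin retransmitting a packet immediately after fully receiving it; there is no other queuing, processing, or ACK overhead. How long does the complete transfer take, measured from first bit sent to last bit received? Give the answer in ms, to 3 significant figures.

262 ms

Per-hop transmission t_tx = L/R = 1000/8500000 = 0.117647 ms.
Per-hop propagation t_prop = 36000000/300000000 = 120 ms.
Pipeline fill: first packet needs 2·t_tx to clear all hops; remaining 186 packets each add one t_tx.
Total = (2+187-1)·t_tx + 2·t_prop = 188·0.117647 + 2·120 = 262 ms.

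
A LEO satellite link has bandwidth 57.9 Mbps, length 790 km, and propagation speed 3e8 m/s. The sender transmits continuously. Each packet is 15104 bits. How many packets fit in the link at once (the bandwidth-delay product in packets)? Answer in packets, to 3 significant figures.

Propagation delay = 790000 / 300000000 = 0.00263333 s.
BDP = R × t_prop = 57900000 × 0.00263333 = 152470 bits.
In packets of 15104 bits: 10.1 packets.

10.1 packets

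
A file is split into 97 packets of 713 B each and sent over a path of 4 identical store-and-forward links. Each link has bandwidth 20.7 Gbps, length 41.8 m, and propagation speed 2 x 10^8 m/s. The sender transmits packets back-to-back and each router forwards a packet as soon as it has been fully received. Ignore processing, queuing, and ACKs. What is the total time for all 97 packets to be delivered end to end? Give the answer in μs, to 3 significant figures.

Per-hop transmission t_tx = L/R = 5704/20700000000 = 0.275556 μs.
Per-hop propagation t_prop = 41.8/200000000 = 0.209 μs.
Pipeline fill: first packet needs 4·t_tx to clear all hops; remaining 96 packets each add one t_tx.
Total = (4+97-1)·t_tx + 4·t_prop = 100·0.275556 + 4·0.209 = 28.4 μs.

28.4 μs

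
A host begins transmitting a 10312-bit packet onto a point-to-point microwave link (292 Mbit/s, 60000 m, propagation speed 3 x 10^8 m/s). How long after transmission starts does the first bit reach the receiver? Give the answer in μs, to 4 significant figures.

200.0 μs

First bit experiences only propagation delay: d/s = 60000/300000000 = 200.0 μs.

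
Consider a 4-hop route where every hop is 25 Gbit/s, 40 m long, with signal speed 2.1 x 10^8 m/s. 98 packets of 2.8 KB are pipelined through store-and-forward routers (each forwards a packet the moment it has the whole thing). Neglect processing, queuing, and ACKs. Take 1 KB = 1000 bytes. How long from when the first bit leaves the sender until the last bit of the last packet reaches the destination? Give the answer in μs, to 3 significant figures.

Per-hop transmission t_tx = L/R = 22400/25000000000 = 0.896 μs.
Per-hop propagation t_prop = 40/210000000 = 0.190476 μs.
Pipeline fill: first packet needs 4·t_tx to clear all hops; remaining 97 packets each add one t_tx.
Total = (4+98-1)·t_tx + 4·t_prop = 101·0.896 + 4·0.190476 = 91.3 μs.

91.3 μs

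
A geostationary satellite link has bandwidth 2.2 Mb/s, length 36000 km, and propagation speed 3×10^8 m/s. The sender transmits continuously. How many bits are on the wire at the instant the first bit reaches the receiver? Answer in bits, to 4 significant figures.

264000 bits

Propagation delay = 36000000 / 300000000 = 0.12 s.
BDP = R × t_prop = 2200000 × 0.12 = 264000 bits.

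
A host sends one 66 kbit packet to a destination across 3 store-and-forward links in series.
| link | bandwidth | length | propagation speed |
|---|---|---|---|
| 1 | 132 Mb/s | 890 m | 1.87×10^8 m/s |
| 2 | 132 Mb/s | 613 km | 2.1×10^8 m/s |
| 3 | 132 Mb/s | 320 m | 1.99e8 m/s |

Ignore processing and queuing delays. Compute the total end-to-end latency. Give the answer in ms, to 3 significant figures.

L = 66000 bits.
Transmission delay per hop = L/R = 66000/132000000 = 0.5 ms; 3 hops → 1.5 ms.
Propagation delays (d/s per hop): 0.00475936, 2.91905, 0.00160804 ms; sum = 2.92542 ms.
End-to-end = 4.43 ms.

4.43 ms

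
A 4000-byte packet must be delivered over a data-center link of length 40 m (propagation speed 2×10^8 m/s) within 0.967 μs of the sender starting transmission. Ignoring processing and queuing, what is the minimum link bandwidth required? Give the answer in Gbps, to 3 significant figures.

41.7 Gbps

L = 32000 bits.
Propagation delay = 40 / 200000000 = 0.2 μs.
Transmission budget = 0.967 − 0.2 = 0.767 μs.
R ≥ L / t_tx = 32000 bits / 7.67e-07 s = 41.7 Gbps.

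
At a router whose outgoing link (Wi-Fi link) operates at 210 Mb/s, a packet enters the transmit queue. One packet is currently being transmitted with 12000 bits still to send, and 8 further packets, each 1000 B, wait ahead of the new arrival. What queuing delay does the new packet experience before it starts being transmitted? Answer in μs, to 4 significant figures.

361.9 μs

Each queued packet: L/R = 8000/210000000 = 38.0952 μs.
8 queued → 304.762 μs.
Plus remaining 12000 bits of current packet: 57.1429 μs.
Queuing delay = 361.9 μs.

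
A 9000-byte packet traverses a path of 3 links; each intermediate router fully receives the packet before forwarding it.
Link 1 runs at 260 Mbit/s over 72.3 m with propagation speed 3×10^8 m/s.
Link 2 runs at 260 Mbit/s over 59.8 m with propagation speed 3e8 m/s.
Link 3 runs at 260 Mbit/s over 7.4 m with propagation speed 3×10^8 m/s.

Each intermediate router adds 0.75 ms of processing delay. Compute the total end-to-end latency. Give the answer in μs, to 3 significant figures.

L = 9000 × 8 = 72000 bits.
Transmission delay per hop = L/R = 72000/260000000 = 276.923 μs; 3 hops → 830.769 μs.
Propagation delays (d/s per hop): 0.241, 0.199333, 0.0246667 μs; sum = 0.465 μs.
Processing at 2 router(s): 2 × 0.75 ms = 1500 μs.
End-to-end = 2330 μs.

2330 μs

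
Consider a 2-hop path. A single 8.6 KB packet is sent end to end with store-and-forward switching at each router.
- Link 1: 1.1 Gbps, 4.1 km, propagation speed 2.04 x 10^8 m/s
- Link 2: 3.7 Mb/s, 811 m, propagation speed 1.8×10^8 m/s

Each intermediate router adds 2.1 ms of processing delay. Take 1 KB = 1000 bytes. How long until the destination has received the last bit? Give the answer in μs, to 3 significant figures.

L = 68800 bits.
Transmission delays (L/R per hop): 62.5455, 18594.6 μs; sum = 18657.1 μs.
Propagation delays (d/s per hop): 20.098, 4.50556 μs; sum = 24.6036 μs.
Processing at 1 router(s): 1 × 2.1 ms = 2100 μs.
End-to-end = 20800 μs.

20800 μs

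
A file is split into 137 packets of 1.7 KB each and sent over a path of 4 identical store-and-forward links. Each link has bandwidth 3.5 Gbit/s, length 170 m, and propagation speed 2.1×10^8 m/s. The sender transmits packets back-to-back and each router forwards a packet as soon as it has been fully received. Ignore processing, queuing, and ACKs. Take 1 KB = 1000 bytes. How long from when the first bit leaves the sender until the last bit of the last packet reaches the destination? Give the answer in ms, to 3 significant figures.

0.547 ms

Per-hop transmission t_tx = L/R = 13600/3500000000 = 0.00388571 ms.
Per-hop propagation t_prop = 170/210000000 = 0.000809524 ms.
Pipeline fill: first packet needs 4·t_tx to clear all hops; remaining 136 packets each add one t_tx.
Total = (4+137-1)·t_tx + 4·t_prop = 140·0.00388571 + 4·0.000809524 = 0.547 ms.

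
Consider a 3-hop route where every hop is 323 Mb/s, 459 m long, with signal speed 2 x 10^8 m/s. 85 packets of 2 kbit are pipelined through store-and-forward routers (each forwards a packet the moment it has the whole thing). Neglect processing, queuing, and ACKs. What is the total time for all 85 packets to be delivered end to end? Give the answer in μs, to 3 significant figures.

Per-hop transmission t_tx = L/R = 2000/323000000 = 6.19195 μs.
Per-hop propagation t_prop = 459/200000000 = 2.295 μs.
Pipeline fill: first packet needs 3·t_tx to clear all hops; remaining 84 packets each add one t_tx.
Total = (3+85-1)·t_tx + 3·t_prop = 87·6.19195 + 3·2.295 = 546 μs.

546 μs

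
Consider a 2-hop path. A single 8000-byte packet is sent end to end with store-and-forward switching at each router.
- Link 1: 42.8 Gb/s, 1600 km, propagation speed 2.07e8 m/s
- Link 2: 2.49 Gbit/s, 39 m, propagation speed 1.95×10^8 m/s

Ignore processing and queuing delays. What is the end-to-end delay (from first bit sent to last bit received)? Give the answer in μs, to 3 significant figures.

7760 μs

L = 8000 × 8 = 64000 bits.
Transmission delays (L/R per hop): 1.49533, 25.7028 μs; sum = 27.1981 μs.
Propagation delays (d/s per hop): 7729.47, 0.2 μs; sum = 7729.67 μs.
End-to-end = 7760 μs.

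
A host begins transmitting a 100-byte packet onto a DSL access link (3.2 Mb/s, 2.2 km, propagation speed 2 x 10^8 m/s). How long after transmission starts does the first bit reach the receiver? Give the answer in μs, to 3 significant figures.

11.0 μs

First bit experiences only propagation delay: d/s = 2200/200000000 = 11.0 μs.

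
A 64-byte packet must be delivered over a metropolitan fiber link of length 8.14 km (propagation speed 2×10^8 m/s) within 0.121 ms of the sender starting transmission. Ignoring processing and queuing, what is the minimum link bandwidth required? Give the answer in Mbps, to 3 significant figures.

L = 512 bits.
Propagation delay = 8140 / 200000000 = 0.0407 ms.
Transmission budget = 0.121 − 0.0407 = 0.0803 ms.
R ≥ L / t_tx = 512 bits / 8.03e-05 s = 6.38 Mbps.

6.38 Mbps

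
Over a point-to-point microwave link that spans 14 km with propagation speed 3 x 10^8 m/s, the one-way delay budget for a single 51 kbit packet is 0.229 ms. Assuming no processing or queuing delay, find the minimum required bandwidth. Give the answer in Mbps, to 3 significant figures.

Propagation delay = 14000 / 300000000 = 0.0466667 ms.
Transmission budget = 0.229 − 0.0466667 = 0.182333 ms.
R ≥ L / t_tx = 51000 bits / 0.000182333 s = 280 Mbps.

280 Mbps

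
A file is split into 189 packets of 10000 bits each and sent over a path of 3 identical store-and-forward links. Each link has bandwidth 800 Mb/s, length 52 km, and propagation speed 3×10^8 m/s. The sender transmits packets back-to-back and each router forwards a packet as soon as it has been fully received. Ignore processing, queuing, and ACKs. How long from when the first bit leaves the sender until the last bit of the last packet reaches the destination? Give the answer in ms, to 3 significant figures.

2.91 ms

Per-hop transmission t_tx = L/R = 10000/800000000 = 0.0125 ms.
Per-hop propagation t_prop = 52000/300000000 = 0.173333 ms.
Pipeline fill: first packet needs 3·t_tx to clear all hops; remaining 188 packets each add one t_tx.
Total = (3+189-1)·t_tx + 3·t_prop = 191·0.0125 + 3·0.173333 = 2.91 ms.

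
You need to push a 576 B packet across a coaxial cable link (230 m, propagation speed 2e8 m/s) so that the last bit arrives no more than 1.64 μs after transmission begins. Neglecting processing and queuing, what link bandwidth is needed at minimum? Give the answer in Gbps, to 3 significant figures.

9.40 Gbps

L = 4608 bits.
Propagation delay = 230 / 200000000 = 1.15 μs.
Transmission budget = 1.64 − 1.15 = 0.49 μs.
R ≥ L / t_tx = 4608 bits / 4.9e-07 s = 9.40 Gbps.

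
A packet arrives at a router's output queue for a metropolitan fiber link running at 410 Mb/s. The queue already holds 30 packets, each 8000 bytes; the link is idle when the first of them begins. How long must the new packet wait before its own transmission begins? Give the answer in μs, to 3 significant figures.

Each queued packet: L/R = 64000/410000000 = 156.098 μs.
30 queued → 4682.93 μs.
Queuing delay = 4680 μs.

4680 μs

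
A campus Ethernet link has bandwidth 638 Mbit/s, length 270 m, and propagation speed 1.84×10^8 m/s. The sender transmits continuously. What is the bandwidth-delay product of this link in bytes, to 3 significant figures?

117 bytes

Propagation delay = 270 / 184000000 = 1.46739e-06 s.
BDP = R × t_prop = 638000000 × 1.46739e-06 = 936.196 bits.
In bytes: 936.196/8 = 117 bytes.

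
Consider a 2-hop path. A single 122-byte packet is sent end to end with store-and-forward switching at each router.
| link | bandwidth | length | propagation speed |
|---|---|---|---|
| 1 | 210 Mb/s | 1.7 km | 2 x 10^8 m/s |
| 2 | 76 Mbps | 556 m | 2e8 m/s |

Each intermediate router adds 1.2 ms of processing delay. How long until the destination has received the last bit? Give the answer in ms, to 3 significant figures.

L = 122 × 8 = 976 bits.
Transmission delays (L/R per hop): 0.00464762, 0.0128421 ms; sum = 0.0174897 ms.
Propagation delays (d/s per hop): 0.0085, 0.00278 ms; sum = 0.01128 ms.
Processing at 1 router(s): 1 × 1.2 ms = 1.2 ms.
End-to-end = 1.23 ms.

1.23 ms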